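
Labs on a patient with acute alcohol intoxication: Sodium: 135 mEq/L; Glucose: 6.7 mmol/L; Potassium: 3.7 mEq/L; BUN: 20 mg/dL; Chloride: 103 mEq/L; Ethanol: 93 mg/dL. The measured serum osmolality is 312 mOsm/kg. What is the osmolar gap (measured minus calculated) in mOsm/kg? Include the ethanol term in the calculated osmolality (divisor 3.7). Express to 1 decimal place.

Calculated osmolality = 2·Na + glucose + BUN/2.8 + ethanol/3.7
= 2·135 + 6.7 + 20/2.8 + 93/3.7
= 270 + 6.70 + 7.14 + 25.14
= 308.98 mOsm/kg ≈ 309.0 mOsm/kg
Osmolar gap = measured − calculated = 312 − 309.0 = 3.0 mOsm/kg

3.0 mOsm/kg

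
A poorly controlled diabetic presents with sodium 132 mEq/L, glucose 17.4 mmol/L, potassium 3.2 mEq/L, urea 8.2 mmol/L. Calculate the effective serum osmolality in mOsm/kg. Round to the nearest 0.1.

Effective osmolality excludes urea (freely permeant across cell membranes):
2·Na + glucose
= 2·132 + 17.4
= 264 + 17.4
= 281.4 mOsm/kg

281.4 mOsm/kg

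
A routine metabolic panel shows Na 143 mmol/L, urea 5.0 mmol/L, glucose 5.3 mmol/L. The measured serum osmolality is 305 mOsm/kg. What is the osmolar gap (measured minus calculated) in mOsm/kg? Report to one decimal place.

8.7 mOsm/kg

Calculated osmolality = 2·Na + glucose + urea
= 2·143 + 5.3 + 5
= 286 + 5.30 + 5
= 296.3 mOsm/kg ≈ 296.3 mOsm/kg
Osmolar gap = measured − calculated = 305 − 296.3 = 8.7 mOsm/kg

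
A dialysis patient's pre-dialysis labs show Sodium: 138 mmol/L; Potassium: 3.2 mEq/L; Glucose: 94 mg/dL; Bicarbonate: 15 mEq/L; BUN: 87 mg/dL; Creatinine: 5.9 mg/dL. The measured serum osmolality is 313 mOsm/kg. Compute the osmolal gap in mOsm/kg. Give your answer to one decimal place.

Calculated osmolality = 2·Na + glucose/18 + BUN/2.8
= 2·138 + 94/18 + 87/2.8
= 276 + 5.22 + 31.07
= 312.29 mOsm/kg ≈ 312.3 mOsm/kg
Osmolar gap = measured − calculated = 313 − 312.3 = 0.7 mOsm/kg

0.7 mOsm/kg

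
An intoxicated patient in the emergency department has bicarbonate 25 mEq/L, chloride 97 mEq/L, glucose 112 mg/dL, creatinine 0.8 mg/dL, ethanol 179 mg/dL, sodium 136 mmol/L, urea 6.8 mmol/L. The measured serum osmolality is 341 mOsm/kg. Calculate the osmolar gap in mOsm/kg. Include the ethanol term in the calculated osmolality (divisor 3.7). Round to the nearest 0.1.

7.6 mOsm/kg

Calculated osmolality = 2·Na + glucose/18 + urea + ethanol/3.7
= 2·136 + 112/18 + 6.8 + 179/3.7
= 272 + 6.22 + 6.80 + 48.38
= 333.4 mOsm/kg ≈ 333.4 mOsm/kg
Osmolar gap = measured − calculated = 341 − 333.4 = 7.6 mOsm/kg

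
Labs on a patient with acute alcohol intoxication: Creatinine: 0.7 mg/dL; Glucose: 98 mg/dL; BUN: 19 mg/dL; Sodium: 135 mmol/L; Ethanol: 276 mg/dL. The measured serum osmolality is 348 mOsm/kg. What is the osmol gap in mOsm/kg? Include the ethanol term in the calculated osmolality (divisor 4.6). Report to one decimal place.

Calculated osmolality = 2·Na + glucose/18 + BUN/2.8 + ethanol/4.6
= 2·135 + 98/18 + 19/2.8 + 276/4.6
= 270 + 5.44 + 6.79 + 60
= 342.23 mOsm/kg ≈ 342.2 mOsm/kg
Osmolar gap = measured − calculated = 348 − 342.2 = 5.8 mOsm/kg

5.8 mOsm/kg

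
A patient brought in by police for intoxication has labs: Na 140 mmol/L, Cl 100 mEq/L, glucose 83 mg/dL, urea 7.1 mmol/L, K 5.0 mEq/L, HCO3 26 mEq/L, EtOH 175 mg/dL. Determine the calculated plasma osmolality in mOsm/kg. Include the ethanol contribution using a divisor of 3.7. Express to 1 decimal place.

339.0 mOsm/kg

Calculated osmolality = 2·Na + glucose/18 + urea + ethanol/3.7
= 2·140 + 83/18 + 7.1 + 175/3.7
= 280 + 4.61 + 7.10 + 47.30
= 339.01 mOsm/kg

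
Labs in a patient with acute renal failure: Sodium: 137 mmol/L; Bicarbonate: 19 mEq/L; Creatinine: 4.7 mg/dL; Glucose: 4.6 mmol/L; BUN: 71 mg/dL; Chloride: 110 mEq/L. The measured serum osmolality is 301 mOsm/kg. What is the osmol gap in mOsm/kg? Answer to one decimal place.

Calculated osmolality = 2·Na + glucose + BUN/2.8
= 2·137 + 4.6 + 71/2.8
= 274 + 4.60 + 25.36
= 303.96 mOsm/kg ≈ 304.0 mOsm/kg
Osmolar gap = measured − calculated = 301 − 304.0 = -3.0 mOsm/kg

-3.0 mOsm/kg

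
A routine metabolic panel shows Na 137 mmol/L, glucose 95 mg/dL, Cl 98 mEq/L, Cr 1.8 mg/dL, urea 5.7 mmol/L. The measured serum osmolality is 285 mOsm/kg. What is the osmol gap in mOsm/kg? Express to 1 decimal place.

0.0 mOsm/kg

Calculated osmolality = 2·Na + glucose/18 + urea
= 2·137 + 95/18 + 5.7
= 274 + 5.28 + 5.70
= 284.98 mOsm/kg ≈ 285.0 mOsm/kg
Osmolar gap = measured − calculated = 285 − 285.0 = 0.0 mOsm/kg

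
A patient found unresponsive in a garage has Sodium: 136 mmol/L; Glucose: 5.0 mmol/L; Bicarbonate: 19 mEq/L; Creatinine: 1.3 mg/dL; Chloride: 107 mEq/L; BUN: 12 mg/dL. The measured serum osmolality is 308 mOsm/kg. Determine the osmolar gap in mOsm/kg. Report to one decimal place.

26.7 mOsm/kg

Calculated osmolality = 2·Na + glucose + BUN/2.8
= 2·136 + 5 + 12/2.8
= 272 + 5 + 4.29
= 281.29 mOsm/kg ≈ 281.3 mOsm/kg
Osmolar gap = measured − calculated = 308 − 281.3 = 26.7 mOsm/kg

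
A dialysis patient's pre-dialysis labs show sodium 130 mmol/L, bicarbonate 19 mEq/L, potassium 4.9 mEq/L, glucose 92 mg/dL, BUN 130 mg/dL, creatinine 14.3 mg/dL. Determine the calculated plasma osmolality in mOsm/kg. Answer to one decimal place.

Calculated osmolality = 2·Na + glucose/18 + BUN/2.8
= 2·130 + 92/18 + 130/2.8
= 260 + 5.11 + 46.43
= 311.54 mOsm/kg

311.5 mOsm/kg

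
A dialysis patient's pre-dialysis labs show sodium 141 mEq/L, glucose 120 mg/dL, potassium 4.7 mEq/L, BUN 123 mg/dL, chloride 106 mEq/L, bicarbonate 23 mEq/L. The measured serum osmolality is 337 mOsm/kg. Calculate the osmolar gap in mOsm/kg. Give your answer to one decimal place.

Calculated osmolality = 2·Na + glucose/18 + BUN/2.8
= 2·141 + 120/18 + 123/2.8
= 282 + 6.67 + 43.93
= 332.6 mOsm/kg ≈ 332.6 mOsm/kg
Osmolar gap = measured − calculated = 337 − 332.6 = 4.4 mOsm/kg

4.4 mOsm/kg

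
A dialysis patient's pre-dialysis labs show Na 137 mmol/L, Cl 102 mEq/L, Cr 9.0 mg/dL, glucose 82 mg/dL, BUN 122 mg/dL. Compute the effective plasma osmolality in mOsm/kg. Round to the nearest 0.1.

278.6 mOsm/kg

Effective osmolality excludes urea (freely permeant across cell membranes):
2·Na + glucose/18
= 2·137 + 82/18
= 274 + 4.56
= 278.56 mOsm/kg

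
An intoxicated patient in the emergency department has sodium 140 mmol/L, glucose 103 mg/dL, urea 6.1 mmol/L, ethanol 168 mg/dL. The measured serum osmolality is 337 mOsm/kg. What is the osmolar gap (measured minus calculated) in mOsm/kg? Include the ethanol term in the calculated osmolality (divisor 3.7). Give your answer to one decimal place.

Calculated osmolality = 2·Na + glucose/18 + urea + ethanol/3.7
= 2·140 + 103/18 + 6.1 + 168/3.7
= 280 + 5.72 + 6.10 + 45.41
= 337.23 mOsm/kg ≈ 337.2 mOsm/kg
Osmolar gap = measured − calculated = 337 − 337.2 = -0.2 mOsm/kg

-0.2 mOsm/kg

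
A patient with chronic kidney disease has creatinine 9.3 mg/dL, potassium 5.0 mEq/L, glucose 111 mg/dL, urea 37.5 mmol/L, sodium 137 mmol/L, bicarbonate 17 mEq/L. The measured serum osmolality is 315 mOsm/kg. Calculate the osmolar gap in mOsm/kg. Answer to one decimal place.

-2.7 mOsm/kg

Calculated osmolality = 2·Na + glucose/18 + urea
= 2·137 + 111/18 + 37.5
= 274 + 6.17 + 37.50
= 317.67 mOsm/kg ≈ 317.7 mOsm/kg
Osmolar gap = measured − calculated = 315 − 317.7 = -2.7 mOsm/kg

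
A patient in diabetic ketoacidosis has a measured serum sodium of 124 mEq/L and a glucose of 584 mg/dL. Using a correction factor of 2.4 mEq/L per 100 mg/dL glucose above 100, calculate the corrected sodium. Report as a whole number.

Corrected Na = measured Na + 2.4 · (glucose − 100)/100
= 124 + 2.4 · (584 − 100)/100
= 124 + 11.6
= 135.6 mEq/L

136 mEq/L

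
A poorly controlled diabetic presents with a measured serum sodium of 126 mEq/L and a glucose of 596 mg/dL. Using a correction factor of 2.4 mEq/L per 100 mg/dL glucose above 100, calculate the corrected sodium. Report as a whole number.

Corrected Na = measured Na + 2.4 · (glucose − 100)/100
= 126 + 2.4 · (596 − 100)/100
= 126 + 11.9
= 137.9 mEq/L

138 mEq/L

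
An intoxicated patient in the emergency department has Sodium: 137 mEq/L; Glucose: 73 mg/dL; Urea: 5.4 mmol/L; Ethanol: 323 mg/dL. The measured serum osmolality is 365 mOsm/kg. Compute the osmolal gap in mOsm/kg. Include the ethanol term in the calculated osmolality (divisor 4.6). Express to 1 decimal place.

11.3 mOsm/kg

Calculated osmolality = 2·Na + glucose/18 + urea + ethanol/4.6
= 2·137 + 73/18 + 5.4 + 323/4.6
= 274 + 4.06 + 5.40 + 70.22
= 353.68 mOsm/kg ≈ 353.7 mOsm/kg
Osmolar gap = measured − calculated = 365 − 353.7 = 11.3 mOsm/kg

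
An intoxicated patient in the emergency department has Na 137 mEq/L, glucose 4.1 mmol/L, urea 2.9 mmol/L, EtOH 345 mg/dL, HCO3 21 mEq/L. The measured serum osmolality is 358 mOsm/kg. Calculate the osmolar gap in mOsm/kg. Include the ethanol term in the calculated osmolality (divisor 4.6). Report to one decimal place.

2.0 mOsm/kg

Calculated osmolality = 2·Na + glucose + urea + ethanol/4.6
= 2·137 + 4.1 + 2.9 + 345/4.6
= 274 + 4.10 + 2.90 + 75
= 356 mOsm/kg ≈ 356.0 mOsm/kg
Osmolar gap = measured − calculated = 358 − 356.0 = 2.0 mOsm/kg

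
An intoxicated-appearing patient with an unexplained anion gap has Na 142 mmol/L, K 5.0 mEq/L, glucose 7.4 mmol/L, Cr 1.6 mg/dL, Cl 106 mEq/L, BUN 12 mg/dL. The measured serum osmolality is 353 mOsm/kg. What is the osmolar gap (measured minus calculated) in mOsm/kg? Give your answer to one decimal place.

57.3 mOsm/kg

Calculated osmolality = 2·Na + glucose + BUN/2.8
= 2·142 + 7.4 + 12/2.8
= 284 + 7.40 + 4.29
= 295.69 mOsm/kg ≈ 295.7 mOsm/kg
Osmolar gap = measured − calculated = 353 − 295.7 = 57.3 mOsm/kg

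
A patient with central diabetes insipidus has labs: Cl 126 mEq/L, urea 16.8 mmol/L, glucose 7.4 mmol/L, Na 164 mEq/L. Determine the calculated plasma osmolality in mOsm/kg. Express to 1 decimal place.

352.2 mOsm/kg

Calculated osmolality = 2·Na + glucose + urea
= 2·164 + 7.4 + 16.8
= 328 + 7.40 + 16.80
= 352.2 mOsm/kg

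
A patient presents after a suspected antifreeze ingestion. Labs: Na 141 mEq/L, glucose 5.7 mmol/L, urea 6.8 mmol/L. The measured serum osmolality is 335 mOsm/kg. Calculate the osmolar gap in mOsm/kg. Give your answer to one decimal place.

Calculated osmolality = 2·Na + glucose + urea
= 2·141 + 5.7 + 6.8
= 282 + 5.70 + 6.80
= 294.5 mOsm/kg ≈ 294.5 mOsm/kg
Osmolar gap = measured − calculated = 335 − 294.5 = 40.5 mOsm/kg

40.5 mOsm/kg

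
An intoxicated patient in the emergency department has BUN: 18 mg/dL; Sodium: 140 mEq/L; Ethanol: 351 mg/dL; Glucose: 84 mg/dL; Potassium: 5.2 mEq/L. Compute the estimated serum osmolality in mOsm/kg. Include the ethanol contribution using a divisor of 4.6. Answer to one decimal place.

367.4 mOsm/kg

Calculated osmolality = 2·Na + glucose/18 + BUN/2.8 + ethanol/4.6
= 2·140 + 84/18 + 18/2.8 + 351/4.6
= 280 + 4.67 + 6.43 + 76.30
= 367.4 mOsm/kg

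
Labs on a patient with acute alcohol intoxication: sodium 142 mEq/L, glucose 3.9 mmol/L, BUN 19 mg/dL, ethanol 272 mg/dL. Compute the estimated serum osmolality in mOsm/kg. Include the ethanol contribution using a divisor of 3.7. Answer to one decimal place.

Calculated osmolality = 2·Na + glucose + BUN/2.8 + ethanol/3.7
= 2·142 + 3.9 + 19/2.8 + 272/3.7
= 284 + 3.90 + 6.79 + 73.51
= 368.2 mOsm/kg

368.2 mOsm/kg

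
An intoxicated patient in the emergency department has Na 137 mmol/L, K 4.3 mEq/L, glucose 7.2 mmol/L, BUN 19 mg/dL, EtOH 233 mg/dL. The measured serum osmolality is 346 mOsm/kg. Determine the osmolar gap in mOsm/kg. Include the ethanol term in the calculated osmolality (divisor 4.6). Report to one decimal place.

7.4 mOsm/kg

Calculated osmolality = 2·Na + glucose + BUN/2.8 + ethanol/4.6
= 2·137 + 7.2 + 19/2.8 + 233/4.6
= 274 + 7.20 + 6.79 + 50.65
= 338.64 mOsm/kg ≈ 338.6 mOsm/kg
Osmolar gap = measured − calculated = 346 − 338.6 = 7.4 mOsm/kg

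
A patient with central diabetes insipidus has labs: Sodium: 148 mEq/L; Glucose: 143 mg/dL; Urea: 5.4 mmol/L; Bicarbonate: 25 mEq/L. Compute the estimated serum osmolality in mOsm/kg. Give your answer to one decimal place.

Calculated osmolality = 2·Na + glucose/18 + urea
= 2·148 + 143/18 + 5.4
= 296 + 7.94 + 5.40
= 309.34 mOsm/kg

309.3 mOsm/kg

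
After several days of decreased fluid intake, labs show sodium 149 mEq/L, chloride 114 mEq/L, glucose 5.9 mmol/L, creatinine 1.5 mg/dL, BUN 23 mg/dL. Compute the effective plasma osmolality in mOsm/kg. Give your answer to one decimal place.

303.9 mOsm/kg

Effective osmolality excludes urea (freely permeant across cell membranes):
2·Na + glucose
= 2·149 + 5.9
= 298 + 5.9
= 303.9 mOsm/kg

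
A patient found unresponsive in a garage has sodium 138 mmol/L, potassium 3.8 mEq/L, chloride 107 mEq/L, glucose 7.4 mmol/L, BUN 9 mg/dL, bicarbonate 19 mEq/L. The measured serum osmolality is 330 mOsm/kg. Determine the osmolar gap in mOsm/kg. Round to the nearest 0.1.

43.4 mOsm/kg

Calculated osmolality = 2·Na + glucose + BUN/2.8
= 2·138 + 7.4 + 9/2.8
= 276 + 7.40 + 3.21
= 286.61 mOsm/kg ≈ 286.6 mOsm/kg
Osmolar gap = measured − calculated = 330 − 286.6 = 43.4 mOsm/kg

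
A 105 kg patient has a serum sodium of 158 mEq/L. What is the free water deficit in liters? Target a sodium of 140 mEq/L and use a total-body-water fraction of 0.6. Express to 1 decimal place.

8.1 L

TBW = 0.6 · 105 = 63 L
Free water deficit = TBW · (Na/140 − 1)
= 63 · (158/140 − 1)
= 63 · 0.1286
= 8.1 L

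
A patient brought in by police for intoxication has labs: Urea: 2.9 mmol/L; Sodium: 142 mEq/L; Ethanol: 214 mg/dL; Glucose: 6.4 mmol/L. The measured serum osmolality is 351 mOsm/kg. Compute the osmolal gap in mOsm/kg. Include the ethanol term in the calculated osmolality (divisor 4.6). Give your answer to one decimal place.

11.2 mOsm/kg

Calculated osmolality = 2·Na + glucose + urea + ethanol/4.6
= 2·142 + 6.4 + 2.9 + 214/4.6
= 284 + 6.40 + 2.90 + 46.52
= 339.82 mOsm/kg ≈ 339.8 mOsm/kg
Osmolar gap = measured − calculated = 351 − 339.8 = 11.2 mOsm/kg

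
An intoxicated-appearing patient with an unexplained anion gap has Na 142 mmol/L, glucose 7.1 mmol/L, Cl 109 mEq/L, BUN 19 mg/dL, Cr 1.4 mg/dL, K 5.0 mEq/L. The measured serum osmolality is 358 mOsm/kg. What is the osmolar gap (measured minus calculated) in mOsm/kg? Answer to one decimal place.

Calculated osmolality = 2·Na + glucose + BUN/2.8
= 2·142 + 7.1 + 19/2.8
= 284 + 7.10 + 6.79
= 297.89 mOsm/kg ≈ 297.9 mOsm/kg
Osmolar gap = measured − calculated = 358 − 297.9 = 60.1 mOsm/kg

60.1 mOsm/kg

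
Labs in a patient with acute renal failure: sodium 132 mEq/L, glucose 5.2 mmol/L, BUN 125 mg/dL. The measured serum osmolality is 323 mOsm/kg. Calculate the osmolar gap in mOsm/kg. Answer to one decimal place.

9.2 mOsm/kg

Calculated osmolality = 2·Na + glucose + BUN/2.8
= 2·132 + 5.2 + 125/2.8
= 264 + 5.20 + 44.64
= 313.84 mOsm/kg ≈ 313.8 mOsm/kg
Osmolar gap = measured − calculated = 323 − 313.8 = 9.2 mOsm/kg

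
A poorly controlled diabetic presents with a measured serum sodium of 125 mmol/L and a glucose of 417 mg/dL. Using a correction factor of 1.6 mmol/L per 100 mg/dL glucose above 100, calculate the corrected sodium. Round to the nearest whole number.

130 mmol/L

Corrected Na = measured Na + 1.6 · (glucose − 100)/100
= 125 + 1.6 · (417 − 100)/100
= 125 + 5.1
= 130.1 mmol/L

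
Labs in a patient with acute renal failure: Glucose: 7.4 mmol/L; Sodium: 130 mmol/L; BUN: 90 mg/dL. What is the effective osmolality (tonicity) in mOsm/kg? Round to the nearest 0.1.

Effective osmolality excludes urea (freely permeant across cell membranes):
2·Na + glucose
= 2·130 + 7.4
= 260 + 7.4
= 267.4 mOsm/kg

267.4 mOsm/kg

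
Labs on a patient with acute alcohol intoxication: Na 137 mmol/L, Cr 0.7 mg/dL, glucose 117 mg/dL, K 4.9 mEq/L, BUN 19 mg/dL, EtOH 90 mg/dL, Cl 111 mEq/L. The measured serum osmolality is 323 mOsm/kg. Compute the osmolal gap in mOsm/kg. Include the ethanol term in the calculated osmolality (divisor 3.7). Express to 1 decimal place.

Calculated osmolality = 2·Na + glucose/18 + BUN/2.8 + ethanol/3.7
= 2·137 + 117/18 + 19/2.8 + 90/3.7
= 274 + 6.50 + 6.79 + 24.32
= 311.61 mOsm/kg ≈ 311.6 mOsm/kg
Osmolar gap = measured − calculated = 323 − 311.6 = 11.4 mOsm/kg

11.4 mOsm/kg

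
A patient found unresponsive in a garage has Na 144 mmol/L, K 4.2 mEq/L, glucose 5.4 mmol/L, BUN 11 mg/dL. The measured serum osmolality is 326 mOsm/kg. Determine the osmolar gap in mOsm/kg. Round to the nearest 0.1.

Calculated osmolality = 2·Na + glucose + BUN/2.8
= 2·144 + 5.4 + 11/2.8
= 288 + 5.40 + 3.93
= 297.33 mOsm/kg ≈ 297.3 mOsm/kg
Osmolar gap = measured − calculated = 326 − 297.3 = 28.7 mOsm/kg

28.7 mOsm/kg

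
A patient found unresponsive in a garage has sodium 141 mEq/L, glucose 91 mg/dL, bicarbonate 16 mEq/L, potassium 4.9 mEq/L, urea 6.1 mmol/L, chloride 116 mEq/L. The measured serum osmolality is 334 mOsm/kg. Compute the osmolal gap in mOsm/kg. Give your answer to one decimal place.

40.8 mOsm/kg

Calculated osmolality = 2·Na + glucose/18 + urea
= 2·141 + 91/18 + 6.1
= 282 + 5.06 + 6.10
= 293.16 mOsm/kg ≈ 293.2 mOsm/kg
Osmolar gap = measured − calculated = 334 − 293.2 = 40.8 mOsm/kg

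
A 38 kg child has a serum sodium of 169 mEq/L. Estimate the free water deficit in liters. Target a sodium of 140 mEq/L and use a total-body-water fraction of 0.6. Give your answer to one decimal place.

TBW = 0.6 · 38 = 22.8 L
Free water deficit = TBW · (Na/140 − 1)
= 22.8 · (169/140 − 1)
= 22.8 · 0.2071
= 4.72 L

4.7 L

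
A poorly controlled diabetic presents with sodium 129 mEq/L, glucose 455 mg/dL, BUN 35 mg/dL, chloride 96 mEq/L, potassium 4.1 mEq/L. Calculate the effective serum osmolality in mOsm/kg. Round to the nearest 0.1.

283.3 mOsm/kg

Effective osmolality excludes urea (freely permeant across cell membranes):
2·Na + glucose/18
= 2·129 + 455/18
= 258 + 25.28
= 283.28 mOsm/kg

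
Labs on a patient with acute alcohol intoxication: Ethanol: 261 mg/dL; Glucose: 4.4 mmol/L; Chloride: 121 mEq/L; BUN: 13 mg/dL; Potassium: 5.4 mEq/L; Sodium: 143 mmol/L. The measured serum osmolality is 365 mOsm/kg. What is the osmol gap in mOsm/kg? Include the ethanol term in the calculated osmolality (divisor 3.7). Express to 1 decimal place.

-0.6 mOsm/kg

Calculated osmolality = 2·Na + glucose + BUN/2.8 + ethanol/3.7
= 2·143 + 4.4 + 13/2.8 + 261/3.7
= 286 + 4.40 + 4.64 + 70.54
= 365.58 mOsm/kg ≈ 365.6 mOsm/kg
Osmolar gap = measured − calculated = 365 − 365.6 = -0.6 mOsm/kg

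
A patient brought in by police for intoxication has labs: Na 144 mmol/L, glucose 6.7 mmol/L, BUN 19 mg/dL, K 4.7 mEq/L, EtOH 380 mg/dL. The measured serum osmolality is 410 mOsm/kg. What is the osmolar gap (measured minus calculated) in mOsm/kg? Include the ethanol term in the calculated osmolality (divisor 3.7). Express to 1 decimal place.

5.8 mOsm/kg

Calculated osmolality = 2·Na + glucose + BUN/2.8 + ethanol/3.7
= 2·144 + 6.7 + 19/2.8 + 380/3.7
= 288 + 6.70 + 6.79 + 102.70
= 404.19 mOsm/kg ≈ 404.2 mOsm/kg
Osmolar gap = measured − calculated = 410 − 404.2 = 5.8 mOsm/kg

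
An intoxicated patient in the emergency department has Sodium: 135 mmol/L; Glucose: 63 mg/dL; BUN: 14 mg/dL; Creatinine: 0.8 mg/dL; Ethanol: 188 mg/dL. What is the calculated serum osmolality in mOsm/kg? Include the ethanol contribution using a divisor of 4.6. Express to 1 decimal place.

Calculated osmolality = 2·Na + glucose/18 + BUN/2.8 + ethanol/4.6
= 2·135 + 63/18 + 14/2.8 + 188/4.6
= 270 + 3.50 + 5 + 40.87
= 319.37 mOsm/kg

319.4 mOsm/kg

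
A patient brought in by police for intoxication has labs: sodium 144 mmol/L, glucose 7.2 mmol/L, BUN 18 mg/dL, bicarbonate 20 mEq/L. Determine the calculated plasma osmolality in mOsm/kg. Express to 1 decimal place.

Calculated osmolality = 2·Na + glucose + BUN/2.8
= 2·144 + 7.2 + 18/2.8
= 288 + 7.20 + 6.43
= 301.63 mOsm/kg

301.6 mOsm/kg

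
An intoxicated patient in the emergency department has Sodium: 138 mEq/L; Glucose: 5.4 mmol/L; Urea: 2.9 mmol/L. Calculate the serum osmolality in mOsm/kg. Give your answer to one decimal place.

284.3 mOsm/kg

Calculated osmolality = 2·Na + glucose + urea
= 2·138 + 5.4 + 2.9
= 276 + 5.40 + 2.90
= 284.3 mOsm/kg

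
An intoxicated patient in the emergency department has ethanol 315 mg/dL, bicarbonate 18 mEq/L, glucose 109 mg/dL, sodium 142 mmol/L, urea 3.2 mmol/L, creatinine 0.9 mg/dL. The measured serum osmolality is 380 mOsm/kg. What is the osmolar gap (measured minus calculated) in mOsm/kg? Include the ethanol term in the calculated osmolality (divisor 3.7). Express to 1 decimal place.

1.6 mOsm/kg

Calculated osmolality = 2·Na + glucose/18 + urea + ethanol/3.7
= 2·142 + 109/18 + 3.2 + 315/3.7
= 284 + 6.06 + 3.20 + 85.14
= 378.4 mOsm/kg ≈ 378.4 mOsm/kg
Osmolar gap = measured − calculated = 380 − 378.4 = 1.6 mOsm/kg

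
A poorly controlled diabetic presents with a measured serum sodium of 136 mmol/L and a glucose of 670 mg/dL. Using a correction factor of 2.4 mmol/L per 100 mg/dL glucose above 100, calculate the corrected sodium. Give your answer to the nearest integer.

150 mmol/L

Corrected Na = measured Na + 2.4 · (glucose − 100)/100
= 136 + 2.4 · (670 − 100)/100
= 136 + 13.7
= 149.7 mmol/L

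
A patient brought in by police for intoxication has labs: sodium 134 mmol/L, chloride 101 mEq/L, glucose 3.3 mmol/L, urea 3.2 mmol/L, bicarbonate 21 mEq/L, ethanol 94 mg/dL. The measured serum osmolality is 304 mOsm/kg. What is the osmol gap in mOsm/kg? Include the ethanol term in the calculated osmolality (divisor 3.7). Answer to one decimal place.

Calculated osmolality = 2·Na + glucose + urea + ethanol/3.7
= 2·134 + 3.3 + 3.2 + 94/3.7
= 268 + 3.30 + 3.20 + 25.41
= 299.91 mOsm/kg ≈ 299.9 mOsm/kg
Osmolar gap = measured − calculated = 304 − 299.9 = 4.1 mOsm/kg

4.1 mOsm/kg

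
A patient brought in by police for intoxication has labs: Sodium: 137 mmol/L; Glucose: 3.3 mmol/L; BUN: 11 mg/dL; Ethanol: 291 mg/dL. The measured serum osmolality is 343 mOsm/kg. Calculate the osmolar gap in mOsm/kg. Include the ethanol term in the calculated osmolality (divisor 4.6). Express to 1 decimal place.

-1.5 mOsm/kg

Calculated osmolality = 2·Na + glucose + BUN/2.8 + ethanol/4.6
= 2·137 + 3.3 + 11/2.8 + 291/4.6
= 274 + 3.30 + 3.93 + 63.26
= 344.49 mOsm/kg ≈ 344.5 mOsm/kg
Osmolar gap = measured − calculated = 343 − 344.5 = -1.5 mOsm/kg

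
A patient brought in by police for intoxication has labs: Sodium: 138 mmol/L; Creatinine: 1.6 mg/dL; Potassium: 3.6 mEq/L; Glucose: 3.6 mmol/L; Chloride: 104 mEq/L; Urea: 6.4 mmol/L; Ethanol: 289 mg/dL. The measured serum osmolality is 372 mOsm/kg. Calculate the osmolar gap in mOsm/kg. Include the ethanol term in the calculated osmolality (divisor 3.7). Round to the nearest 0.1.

7.9 mOsm/kg

Calculated osmolality = 2·Na + glucose + urea + ethanol/3.7
= 2·138 + 3.6 + 6.4 + 289/3.7
= 276 + 3.60 + 6.40 + 78.11
= 364.11 mOsm/kg ≈ 364.1 mOsm/kg
Osmolar gap = measured − calculated = 372 − 364.1 = 7.9 mOsm/kg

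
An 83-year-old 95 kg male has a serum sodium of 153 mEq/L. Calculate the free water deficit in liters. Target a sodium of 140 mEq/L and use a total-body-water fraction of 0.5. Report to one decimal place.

4.4 L

TBW = 0.5 · 95 = 47.5 L
Free water deficit = TBW · (Na/140 − 1)
= 47.5 · (153/140 − 1)
= 47.5 · 0.0929
= 4.41 L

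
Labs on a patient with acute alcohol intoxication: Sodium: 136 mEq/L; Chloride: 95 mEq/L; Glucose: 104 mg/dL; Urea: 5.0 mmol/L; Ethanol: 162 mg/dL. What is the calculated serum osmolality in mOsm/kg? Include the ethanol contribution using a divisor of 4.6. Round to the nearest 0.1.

318.0 mOsm/kg

Calculated osmolality = 2·Na + glucose/18 + urea + ethanol/4.6
= 2·136 + 104/18 + 5 + 162/4.6
= 272 + 5.78 + 5 + 35.22
= 318 mOsm/kg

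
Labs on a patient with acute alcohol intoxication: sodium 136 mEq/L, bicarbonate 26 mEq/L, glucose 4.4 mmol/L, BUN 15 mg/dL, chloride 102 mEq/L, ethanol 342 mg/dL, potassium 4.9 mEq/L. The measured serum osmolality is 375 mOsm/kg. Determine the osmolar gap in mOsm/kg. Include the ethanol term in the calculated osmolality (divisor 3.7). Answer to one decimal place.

0.8 mOsm/kg

Calculated osmolality = 2·Na + glucose + BUN/2.8 + ethanol/3.7
= 2·136 + 4.4 + 15/2.8 + 342/3.7
= 272 + 4.40 + 5.36 + 92.43
= 374.19 mOsm/kg ≈ 374.2 mOsm/kg
Osmolar gap = measured − calculated = 375 − 374.2 = 0.8 mOsm/kg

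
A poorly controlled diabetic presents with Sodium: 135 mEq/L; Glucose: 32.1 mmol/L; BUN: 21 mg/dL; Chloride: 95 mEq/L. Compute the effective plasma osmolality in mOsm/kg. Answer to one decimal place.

Effective osmolality excludes urea (freely permeant across cell membranes):
2·Na + glucose
= 2·135 + 32.1
= 270 + 32.1
= 302.1 mOsm/kg

302.1 mOsm/kg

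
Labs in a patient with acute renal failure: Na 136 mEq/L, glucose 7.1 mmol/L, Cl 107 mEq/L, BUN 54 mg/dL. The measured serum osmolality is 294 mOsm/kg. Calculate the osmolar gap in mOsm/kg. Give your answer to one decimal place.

Calculated osmolality = 2·Na + glucose + BUN/2.8
= 2·136 + 7.1 + 54/2.8
= 272 + 7.10 + 19.29
= 298.39 mOsm/kg ≈ 298.4 mOsm/kg
Osmolar gap = measured − calculated = 294 − 298.4 = -4.4 mOsm/kg

-4.4 mOsm/kg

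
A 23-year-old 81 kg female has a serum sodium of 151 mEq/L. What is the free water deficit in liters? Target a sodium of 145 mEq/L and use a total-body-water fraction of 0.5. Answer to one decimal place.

1.7 L

TBW = 0.5 · 81 = 40.5 L
Free water deficit = TBW · (Na/145 − 1)
= 40.5 · (151/145 − 1)
= 40.5 · 0.0414
= 1.68 L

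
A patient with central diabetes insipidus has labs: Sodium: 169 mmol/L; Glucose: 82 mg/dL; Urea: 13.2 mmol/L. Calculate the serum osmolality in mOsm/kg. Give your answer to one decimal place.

Calculated osmolality = 2·Na + glucose/18 + urea
= 2·169 + 82/18 + 13.2
= 338 + 4.56 + 13.20
= 355.76 mOsm/kg

355.8 mOsm/kg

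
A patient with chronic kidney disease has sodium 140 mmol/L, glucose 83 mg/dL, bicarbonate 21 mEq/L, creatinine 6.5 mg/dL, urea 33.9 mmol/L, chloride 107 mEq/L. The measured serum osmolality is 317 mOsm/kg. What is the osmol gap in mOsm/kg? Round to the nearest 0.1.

Calculated osmolality = 2·Na + glucose/18 + urea
= 2·140 + 83/18 + 33.9
= 280 + 4.61 + 33.90
= 318.51 mOsm/kg ≈ 318.5 mOsm/kg
Osmolar gap = measured − calculated = 317 − 318.5 = -1.5 mOsm/kg

-1.5 mOsm/kg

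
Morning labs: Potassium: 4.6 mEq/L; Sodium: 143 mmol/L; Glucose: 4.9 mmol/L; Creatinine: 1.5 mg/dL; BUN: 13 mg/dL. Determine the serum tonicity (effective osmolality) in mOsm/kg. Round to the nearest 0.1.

290.9 mOsm/kg

Effective osmolality excludes urea (freely permeant across cell membranes):
2·Na + glucose
= 2·143 + 4.9
= 286 + 4.9
= 290.9 mOsm/kg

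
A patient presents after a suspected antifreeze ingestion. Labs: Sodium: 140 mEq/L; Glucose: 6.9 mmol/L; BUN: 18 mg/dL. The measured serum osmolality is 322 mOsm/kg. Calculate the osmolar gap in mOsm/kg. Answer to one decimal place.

28.7 mOsm/kg

Calculated osmolality = 2·Na + glucose + BUN/2.8
= 2·140 + 6.9 + 18/2.8
= 280 + 6.90 + 6.43
= 293.33 mOsm/kg ≈ 293.3 mOsm/kg
Osmolar gap = measured − calculated = 322 − 293.3 = 28.7 mOsm/kg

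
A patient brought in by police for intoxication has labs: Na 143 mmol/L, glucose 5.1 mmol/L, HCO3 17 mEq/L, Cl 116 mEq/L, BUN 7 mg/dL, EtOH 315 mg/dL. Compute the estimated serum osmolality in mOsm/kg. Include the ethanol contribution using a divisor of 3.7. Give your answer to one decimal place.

Calculated osmolality = 2·Na + glucose + BUN/2.8 + ethanol/3.7
= 2·143 + 5.1 + 7/2.8 + 315/3.7
= 286 + 5.10 + 2.50 + 85.14
= 378.74 mOsm/kg

378.7 mOsm/kg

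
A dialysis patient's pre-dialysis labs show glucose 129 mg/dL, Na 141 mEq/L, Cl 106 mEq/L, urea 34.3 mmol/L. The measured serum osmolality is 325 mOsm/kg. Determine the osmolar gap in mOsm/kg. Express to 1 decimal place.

1.5 mOsm/kg

Calculated osmolality = 2·Na + glucose/18 + urea
= 2·141 + 129/18 + 34.3
= 282 + 7.17 + 34.30
= 323.47 mOsm/kg ≈ 323.5 mOsm/kg
Osmolar gap = measured − calculated = 325 − 323.5 = 1.5 mOsm/kg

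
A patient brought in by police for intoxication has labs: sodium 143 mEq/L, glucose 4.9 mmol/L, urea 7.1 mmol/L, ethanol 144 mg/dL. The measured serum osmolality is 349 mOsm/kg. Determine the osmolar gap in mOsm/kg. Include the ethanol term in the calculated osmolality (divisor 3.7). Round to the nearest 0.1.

Calculated osmolality = 2·Na + glucose + urea + ethanol/3.7
= 2·143 + 4.9 + 7.1 + 144/3.7
= 286 + 4.90 + 7.10 + 38.92
= 336.92 mOsm/kg ≈ 336.9 mOsm/kg
Osmolar gap = measured − calculated = 349 − 336.9 = 12.1 mOsm/kg

12.1 mOsm/kg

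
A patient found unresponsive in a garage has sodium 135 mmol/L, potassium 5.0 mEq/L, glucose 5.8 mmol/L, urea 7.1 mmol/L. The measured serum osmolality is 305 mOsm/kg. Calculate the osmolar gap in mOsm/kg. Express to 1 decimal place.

22.1 mOsm/kg

Calculated osmolality = 2·Na + glucose + urea
= 2·135 + 5.8 + 7.1
= 270 + 5.80 + 7.10
= 282.9 mOsm/kg ≈ 282.9 mOsm/kg
Osmolar gap = measured − calculated = 305 − 282.9 = 22.1 mOsm/kg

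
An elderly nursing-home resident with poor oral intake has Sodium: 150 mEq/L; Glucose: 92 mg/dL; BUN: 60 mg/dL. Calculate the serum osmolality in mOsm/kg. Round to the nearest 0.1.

Calculated osmolality = 2·Na + glucose/18 + BUN/2.8
= 2·150 + 92/18 + 60/2.8
= 300 + 5.11 + 21.43
= 326.54 mOsm/kg

326.5 mOsm/kg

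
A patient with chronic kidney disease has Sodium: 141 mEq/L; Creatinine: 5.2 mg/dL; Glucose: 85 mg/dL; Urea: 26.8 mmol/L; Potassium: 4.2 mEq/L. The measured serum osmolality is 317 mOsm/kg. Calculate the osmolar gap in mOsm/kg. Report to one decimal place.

3.5 mOsm/kg

Calculated osmolality = 2·Na + glucose/18 + urea
= 2·141 + 85/18 + 26.8
= 282 + 4.72 + 26.80
= 313.52 mOsm/kg ≈ 313.5 mOsm/kg
Osmolar gap = measured − calculated = 317 − 313.5 = 3.5 mOsm/kg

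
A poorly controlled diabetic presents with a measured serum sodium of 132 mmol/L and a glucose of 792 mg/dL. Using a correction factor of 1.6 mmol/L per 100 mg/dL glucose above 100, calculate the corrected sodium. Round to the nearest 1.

143 mmol/L

Corrected Na = measured Na + 1.6 · (glucose − 100)/100
= 132 + 1.6 · (792 − 100)/100
= 132 + 11.1
= 143.1 mmol/L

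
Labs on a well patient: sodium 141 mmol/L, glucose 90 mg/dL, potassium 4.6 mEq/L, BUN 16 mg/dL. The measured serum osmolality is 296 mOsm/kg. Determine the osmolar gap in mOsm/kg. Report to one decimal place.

3.3 mOsm/kg

Calculated osmolality = 2·Na + glucose/18 + BUN/2.8
= 2·141 + 90/18 + 16/2.8
= 282 + 5 + 5.71
= 292.71 mOsm/kg ≈ 292.7 mOsm/kg
Osmolar gap = measured − calculated = 296 − 292.7 = 3.3 mOsm/kg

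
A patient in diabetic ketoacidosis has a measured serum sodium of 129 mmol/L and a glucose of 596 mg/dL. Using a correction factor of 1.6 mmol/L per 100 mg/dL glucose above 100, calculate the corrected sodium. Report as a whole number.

Corrected Na = measured Na + 1.6 · (glucose − 100)/100
= 129 + 1.6 · (596 − 100)/100
= 129 + 7.9
= 136.9 mmol/L

137 mmol/L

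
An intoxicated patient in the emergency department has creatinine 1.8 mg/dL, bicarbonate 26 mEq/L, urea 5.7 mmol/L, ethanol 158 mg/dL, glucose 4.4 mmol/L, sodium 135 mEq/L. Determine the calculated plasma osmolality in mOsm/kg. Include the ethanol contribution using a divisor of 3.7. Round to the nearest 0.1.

Calculated osmolality = 2·Na + glucose + urea + ethanol/3.7
= 2·135 + 4.4 + 5.7 + 158/3.7
= 270 + 4.40 + 5.70 + 42.70
= 322.8 mOsm/kg

322.8 mOsm/kg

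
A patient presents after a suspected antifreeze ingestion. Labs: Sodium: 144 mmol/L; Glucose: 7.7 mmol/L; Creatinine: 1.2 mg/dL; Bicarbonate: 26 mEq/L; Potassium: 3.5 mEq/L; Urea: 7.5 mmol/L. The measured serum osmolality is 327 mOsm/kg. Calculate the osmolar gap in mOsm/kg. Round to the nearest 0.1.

Calculated osmolality = 2·Na + glucose + urea
= 2·144 + 7.7 + 7.5
= 288 + 7.70 + 7.50
= 303.2 mOsm/kg ≈ 303.2 mOsm/kg
Osmolar gap = measured − calculated = 327 − 303.2 = 23.8 mOsm/kg

23.8 mOsm/kg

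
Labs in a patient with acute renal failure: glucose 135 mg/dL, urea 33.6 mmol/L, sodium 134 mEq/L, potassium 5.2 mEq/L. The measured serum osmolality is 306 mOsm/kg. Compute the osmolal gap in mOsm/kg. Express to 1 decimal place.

Calculated osmolality = 2·Na + glucose/18 + urea
= 2·134 + 135/18 + 33.6
= 268 + 7.50 + 33.60
= 309.1 mOsm/kg ≈ 309.1 mOsm/kg
Osmolar gap = measured − calculated = 306 − 309.1 = -3.1 mOsm/kg

-3.1 mOsm/kg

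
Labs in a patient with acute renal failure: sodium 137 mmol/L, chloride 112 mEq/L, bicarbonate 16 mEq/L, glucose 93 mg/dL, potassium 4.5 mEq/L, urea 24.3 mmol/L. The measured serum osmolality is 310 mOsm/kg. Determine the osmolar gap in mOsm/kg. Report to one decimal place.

Calculated osmolality = 2·Na + glucose/18 + urea
= 2·137 + 93/18 + 24.3
= 274 + 5.17 + 24.30
= 303.47 mOsm/kg ≈ 303.5 mOsm/kg
Osmolar gap = measured − calculated = 310 − 303.5 = 6.5 mOsm/kg

6.5 mOsm/kg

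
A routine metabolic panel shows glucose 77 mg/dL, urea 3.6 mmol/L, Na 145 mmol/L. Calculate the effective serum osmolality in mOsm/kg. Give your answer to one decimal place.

Effective osmolality excludes urea (freely permeant across cell membranes):
2·Na + glucose/18
= 2·145 + 77/18
= 290 + 4.28
= 294.28 mOsm/kg

294.3 mOsm/kg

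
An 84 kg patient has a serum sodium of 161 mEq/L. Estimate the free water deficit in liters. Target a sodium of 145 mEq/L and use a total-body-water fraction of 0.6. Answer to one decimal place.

TBW = 0.6 · 84 = 50.4 L
Free water deficit = TBW · (Na/145 − 1)
= 50.4 · (161/145 − 1)
= 50.4 · 0.1103
= 5.56 L

5.6 L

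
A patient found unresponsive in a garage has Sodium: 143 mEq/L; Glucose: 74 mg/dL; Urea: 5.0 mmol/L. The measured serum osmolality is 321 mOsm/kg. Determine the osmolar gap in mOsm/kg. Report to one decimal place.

25.9 mOsm/kg

Calculated osmolality = 2·Na + glucose/18 + urea
= 2·143 + 74/18 + 5
= 286 + 4.11 + 5
= 295.11 mOsm/kg ≈ 295.1 mOsm/kg
Osmolar gap = measured − calculated = 321 − 295.1 = 25.9 mOsm/kg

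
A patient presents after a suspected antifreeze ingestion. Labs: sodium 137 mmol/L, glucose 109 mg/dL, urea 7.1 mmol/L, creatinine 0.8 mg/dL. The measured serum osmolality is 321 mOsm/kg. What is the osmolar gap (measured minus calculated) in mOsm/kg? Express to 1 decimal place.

Calculated osmolality = 2·Na + glucose/18 + urea
= 2·137 + 109/18 + 7.1
= 274 + 6.06 + 7.10
= 287.16 mOsm/kg ≈ 287.2 mOsm/kg
Osmolar gap = measured − calculated = 321 − 287.2 = 33.8 mOsm/kg

33.8 mOsm/kg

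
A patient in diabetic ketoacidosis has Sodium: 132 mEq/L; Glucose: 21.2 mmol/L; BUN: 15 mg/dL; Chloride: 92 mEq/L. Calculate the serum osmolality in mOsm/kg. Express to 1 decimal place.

Calculated osmolality = 2·Na + glucose + BUN/2.8
= 2·132 + 21.2 + 15/2.8
= 264 + 21.20 + 5.36
= 290.56 mOsm/kg

290.6 mOsm/kg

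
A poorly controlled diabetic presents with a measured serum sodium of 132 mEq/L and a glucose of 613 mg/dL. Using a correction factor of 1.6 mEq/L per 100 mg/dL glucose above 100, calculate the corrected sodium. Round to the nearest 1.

Corrected Na = measured Na + 1.6 · (glucose − 100)/100
= 132 + 1.6 · (613 − 100)/100
= 132 + 8.2
= 140.2 mEq/L

140 mEq/L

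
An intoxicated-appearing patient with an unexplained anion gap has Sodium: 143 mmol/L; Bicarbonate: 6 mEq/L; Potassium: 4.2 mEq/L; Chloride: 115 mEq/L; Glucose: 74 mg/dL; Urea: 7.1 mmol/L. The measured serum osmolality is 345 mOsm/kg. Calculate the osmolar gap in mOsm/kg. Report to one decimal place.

Calculated osmolality = 2·Na + glucose/18 + urea
= 2·143 + 74/18 + 7.1
= 286 + 4.11 + 7.10
= 297.21 mOsm/kg ≈ 297.2 mOsm/kg
Osmolar gap = measured − calculated = 345 − 297.2 = 47.8 mOsm/kg

47.8 mOsm/kg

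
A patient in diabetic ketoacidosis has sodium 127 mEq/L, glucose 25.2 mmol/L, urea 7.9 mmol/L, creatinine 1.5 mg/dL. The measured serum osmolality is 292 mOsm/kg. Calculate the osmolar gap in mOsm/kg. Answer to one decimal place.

4.9 mOsm/kg

Calculated osmolality = 2·Na + glucose + urea
= 2·127 + 25.2 + 7.9
= 254 + 25.20 + 7.90
= 287.1 mOsm/kg ≈ 287.1 mOsm/kg
Osmolar gap = measured − calculated = 292 − 287.1 = 4.9 mOsm/kg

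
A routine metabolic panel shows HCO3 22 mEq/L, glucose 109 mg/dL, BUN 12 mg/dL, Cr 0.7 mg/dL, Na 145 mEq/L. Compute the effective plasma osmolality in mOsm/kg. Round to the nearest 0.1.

296.1 mOsm/kg

Effective osmolality excludes urea (freely permeant across cell membranes):
2·Na + glucose/18
= 2·145 + 109/18
= 290 + 6.06
= 296.06 mOsm/kg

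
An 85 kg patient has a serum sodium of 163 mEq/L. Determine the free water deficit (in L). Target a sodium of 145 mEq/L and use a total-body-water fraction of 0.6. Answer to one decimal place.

6.3 L

TBW = 0.6 · 85 = 51 L
Free water deficit = TBW · (Na/145 − 1)
= 51 · (163/145 − 1)
= 51 · 0.1241
= 6.33 L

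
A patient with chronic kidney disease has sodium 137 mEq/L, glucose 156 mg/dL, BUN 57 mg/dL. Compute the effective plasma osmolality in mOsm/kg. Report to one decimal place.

282.7 mOsm/kg

Effective osmolality excludes urea (freely permeant across cell membranes):
2·Na + glucose/18
= 2·137 + 156/18
= 274 + 8.67
= 282.67 mOsm/kg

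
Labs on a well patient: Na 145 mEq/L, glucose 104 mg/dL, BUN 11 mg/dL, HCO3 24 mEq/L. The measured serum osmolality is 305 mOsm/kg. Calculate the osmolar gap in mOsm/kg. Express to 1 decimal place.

5.3 mOsm/kg

Calculated osmolality = 2·Na + glucose/18 + BUN/2.8
= 2·145 + 104/18 + 11/2.8
= 290 + 5.78 + 3.93
= 299.71 mOsm/kg ≈ 299.7 mOsm/kg
Osmolar gap = measured − calculated = 305 − 299.7 = 5.3 mOsm/kg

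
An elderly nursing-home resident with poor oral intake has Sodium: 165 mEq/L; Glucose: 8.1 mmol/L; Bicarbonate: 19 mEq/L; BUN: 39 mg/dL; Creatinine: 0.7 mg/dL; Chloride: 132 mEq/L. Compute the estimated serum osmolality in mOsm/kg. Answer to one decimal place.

352.0 mOsm/kg

Calculated osmolality = 2·Na + glucose + BUN/2.8
= 2·165 + 8.1 + 39/2.8
= 330 + 8.10 + 13.93
= 352.03 mOsm/kg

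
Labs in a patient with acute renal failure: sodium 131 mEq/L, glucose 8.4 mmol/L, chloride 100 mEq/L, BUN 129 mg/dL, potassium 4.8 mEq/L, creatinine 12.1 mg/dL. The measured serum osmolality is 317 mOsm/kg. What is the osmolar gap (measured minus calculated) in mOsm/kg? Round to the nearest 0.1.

0.5 mOsm/kg

Calculated osmolality = 2·Na + glucose + BUN/2.8
= 2·131 + 8.4 + 129/2.8
= 262 + 8.40 + 46.07
= 316.47 mOsm/kg ≈ 316.5 mOsm/kg
Osmolar gap = measured − calculated = 317 − 316.5 = 0.5 mOsm/kg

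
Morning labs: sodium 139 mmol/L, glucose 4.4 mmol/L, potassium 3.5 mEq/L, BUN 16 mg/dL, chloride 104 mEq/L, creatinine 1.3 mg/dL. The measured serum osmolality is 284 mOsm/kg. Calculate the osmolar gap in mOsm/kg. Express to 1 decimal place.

-4.1 mOsm/kg

Calculated osmolality = 2·Na + glucose + BUN/2.8
= 2·139 + 4.4 + 16/2.8
= 278 + 4.40 + 5.71
= 288.11 mOsm/kg ≈ 288.1 mOsm/kg
Osmolar gap = measured − calculated = 284 − 288.1 = -4.1 mOsm/kg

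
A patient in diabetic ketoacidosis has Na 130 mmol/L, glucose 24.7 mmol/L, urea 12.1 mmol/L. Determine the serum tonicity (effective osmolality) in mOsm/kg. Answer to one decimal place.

284.7 mOsm/kg

Effective osmolality excludes urea (freely permeant across cell membranes):
2·Na + glucose
= 2·130 + 24.7
= 260 + 24.7
= 284.7 mOsm/kg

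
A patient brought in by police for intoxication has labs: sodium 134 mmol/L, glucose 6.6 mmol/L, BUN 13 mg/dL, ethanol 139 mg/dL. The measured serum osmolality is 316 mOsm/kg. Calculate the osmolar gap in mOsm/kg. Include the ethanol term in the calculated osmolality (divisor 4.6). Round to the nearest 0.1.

Calculated osmolality = 2·Na + glucose + BUN/2.8 + ethanol/4.6
= 2·134 + 6.6 + 13/2.8 + 139/4.6
= 268 + 6.60 + 4.64 + 30.22
= 309.46 mOsm/kg ≈ 309.5 mOsm/kg
Osmolar gap = measured − calculated = 316 − 309.5 = 6.5 mOsm/kg

6.5 mOsm/kg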